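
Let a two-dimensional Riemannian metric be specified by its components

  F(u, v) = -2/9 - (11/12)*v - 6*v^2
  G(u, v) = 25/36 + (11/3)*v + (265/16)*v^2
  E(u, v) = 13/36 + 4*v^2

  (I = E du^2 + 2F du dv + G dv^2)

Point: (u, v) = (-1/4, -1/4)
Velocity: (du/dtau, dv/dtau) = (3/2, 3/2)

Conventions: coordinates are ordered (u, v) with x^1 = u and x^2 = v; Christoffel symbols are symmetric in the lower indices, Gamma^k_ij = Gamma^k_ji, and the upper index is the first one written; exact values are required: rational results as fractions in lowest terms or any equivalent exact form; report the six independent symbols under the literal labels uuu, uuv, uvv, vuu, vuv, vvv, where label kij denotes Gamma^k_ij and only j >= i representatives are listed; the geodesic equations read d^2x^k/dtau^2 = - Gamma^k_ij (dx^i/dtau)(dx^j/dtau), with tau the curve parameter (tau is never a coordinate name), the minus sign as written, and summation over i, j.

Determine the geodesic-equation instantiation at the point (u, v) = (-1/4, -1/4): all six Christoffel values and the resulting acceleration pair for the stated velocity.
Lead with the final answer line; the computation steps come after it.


Answer: Gamma_uuu = 1696/1665, Gamma_uuv = -3746/1665, Gamma_uvv = 1297/555, Gamma_vuu = 2816/1665, Gamma_vuv = -1696/1665, Gamma_vvv = -988/555; accelerations (d^2u/dtau^2, d^2v/dtau^2) = (381/148, 177/37)

E = 11/18, F = -53/144, G = 1873/2304 at the point
E_u = 0, E_v = -2, F_u = 0, F_v = 25/12, G_u = 0, G_v = -443/96
EG - F^2 = 185/512;  g^inv = (512/185) * [[1873/2304, 53/144], [53/144, 11/18]]
first-kind symbols [ij,l] = (1/2)(d_i g_jl + d_j g_il - d_l g_ij): [uu,u] = E_u/2 = 0, [uu,v] = F_u - E_v/2 = 1, [uv,u] = E_v/2 = -1, [uv,v] = G_u/2 = 0, [vv,u] = F_v - G_u/2 = 25/12, [vv,v] = G_v/2 = -443/192
Gamma^u_ij = (G*[ij,u] - F*[ij,v])/(EG - F^2), Gamma^v_ij = (E*[ij,v] - F*[ij,u])/(EG - F^2)
Gamma_uuu = 1696/1665, Gamma_uuv = -3746/1665, Gamma_uvv = 1297/555, Gamma_vuu = 2816/1665, Gamma_vuv = -1696/1665, Gamma_vvv = -988/555
d^2u/dtau^2 = -(Gamma_uuu*(3/2)^2 + 2*Gamma_uuv*(3/2)*(3/2) + Gamma_uvv*(3/2)^2) = 381/148
d^2v/dtau^2 = -(Gamma_vuu*(3/2)^2 + 2*Gamma_vuv*(3/2)*(3/2) + Gamma_vvv*(3/2)^2) = 177/37


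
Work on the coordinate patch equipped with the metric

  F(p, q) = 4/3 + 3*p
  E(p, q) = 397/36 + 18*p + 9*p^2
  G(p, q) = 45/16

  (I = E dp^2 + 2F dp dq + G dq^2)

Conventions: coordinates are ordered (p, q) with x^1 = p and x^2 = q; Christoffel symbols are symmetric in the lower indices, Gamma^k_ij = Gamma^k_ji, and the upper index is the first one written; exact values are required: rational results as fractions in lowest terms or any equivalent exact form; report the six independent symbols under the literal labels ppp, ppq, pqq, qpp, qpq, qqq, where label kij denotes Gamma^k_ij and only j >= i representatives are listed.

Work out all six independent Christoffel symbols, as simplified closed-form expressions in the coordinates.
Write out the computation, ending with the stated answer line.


E = 397/36 + 18*p + 9*p^2; F = 4/3 + 3*p; G = 45/16
Gamma^k_ij = (1/2) g^{kl} (d_i g_jl + d_j g_il - d_l g_ij), with g^inv = (1/(EG-F^2)) [[G, -F], [-F, E]]
first partials: E_p = 18 + 18*p, E_q = 0, F_p = 3, F_q = 0, G_p = 0, G_q = 0
D = EG - F^2 = 16841/576 + (341/8)*p + (261/16)*p^2
expanded: Gamma^p_pp = (G E_p - 2F F_p + F E_q)/(2D), Gamma^p_pq = (G E_q - F G_p)/(2D), Gamma^p_qq = (2G F_q - G G_p - F G_q)/(2D), Gamma^q_pp = (2E F_p - E E_q - F E_p)/(2D), Gamma^q_pq = (E G_p - F E_q)/(2D), Gamma^q_qq = (E G_q - 2F F_q + F G_p)/(2D); substitute and cancel common factors

Answer: Gamma_ppp = (9396*p + 12276)/(9396*p^2 + 24552*p + 16841), Gamma_ppq = 0, Gamma_pqq = 0, Gamma_qpp = (8640*p + 12144)/(9396*p^2 + 24552*p + 16841), Gamma_qpq = 0, Gamma_qqq = 0


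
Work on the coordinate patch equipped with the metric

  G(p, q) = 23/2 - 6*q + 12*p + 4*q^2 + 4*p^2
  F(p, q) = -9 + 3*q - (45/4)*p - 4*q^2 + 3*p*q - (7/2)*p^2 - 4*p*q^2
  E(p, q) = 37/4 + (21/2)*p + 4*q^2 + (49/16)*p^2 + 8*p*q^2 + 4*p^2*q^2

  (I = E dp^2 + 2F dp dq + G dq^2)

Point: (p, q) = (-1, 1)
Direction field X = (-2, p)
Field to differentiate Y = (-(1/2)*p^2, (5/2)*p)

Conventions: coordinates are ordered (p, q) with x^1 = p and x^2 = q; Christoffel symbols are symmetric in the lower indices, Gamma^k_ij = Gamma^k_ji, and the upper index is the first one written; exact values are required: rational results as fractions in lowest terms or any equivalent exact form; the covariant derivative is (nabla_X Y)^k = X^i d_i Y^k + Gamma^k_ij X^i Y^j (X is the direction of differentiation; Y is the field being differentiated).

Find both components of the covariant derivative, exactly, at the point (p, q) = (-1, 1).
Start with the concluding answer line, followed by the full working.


Answer: (nabla_X Y)^p = 121/37, (nabla_X Y)^q = 181/37

E = 29/16, F = -5/4, G = 3/2 at the point
E_p = 35/8, E_q = 0, F_p = -21/4, F_q = 0, G_p = 4, G_q = 2
EG - F^2 = 37/32;  g^inv = (32/37) * [[3/2, 5/4], [5/4, 29/16]]
first-kind symbols [ij,l] = (1/2)(d_i g_jl + d_j g_il - d_l g_ij): [pp,p] = E_p/2 = 35/16, [pp,q] = F_p - E_q/2 = -21/4, [pq,p] = E_q/2 = 0, [pq,q] = G_p/2 = 2, [qq,p] = F_q - G_p/2 = -2, [qq,q] = G_q/2 = 1
Gamma^p_ij = (G*[ij,p] - F*[ij,q])/(EG - F^2), Gamma^q_ij = (E*[ij,q] - F*[ij,p])/(EG - F^2)
Gamma_ppp = -105/37, Gamma_ppq = 80/37, Gamma_pqq = -56/37, Gamma_qpp = -217/37, Gamma_qpq = 116/37, Gamma_qqq = -22/37
X = (-2, -1), Y = (-1/2, -5/2) at the point


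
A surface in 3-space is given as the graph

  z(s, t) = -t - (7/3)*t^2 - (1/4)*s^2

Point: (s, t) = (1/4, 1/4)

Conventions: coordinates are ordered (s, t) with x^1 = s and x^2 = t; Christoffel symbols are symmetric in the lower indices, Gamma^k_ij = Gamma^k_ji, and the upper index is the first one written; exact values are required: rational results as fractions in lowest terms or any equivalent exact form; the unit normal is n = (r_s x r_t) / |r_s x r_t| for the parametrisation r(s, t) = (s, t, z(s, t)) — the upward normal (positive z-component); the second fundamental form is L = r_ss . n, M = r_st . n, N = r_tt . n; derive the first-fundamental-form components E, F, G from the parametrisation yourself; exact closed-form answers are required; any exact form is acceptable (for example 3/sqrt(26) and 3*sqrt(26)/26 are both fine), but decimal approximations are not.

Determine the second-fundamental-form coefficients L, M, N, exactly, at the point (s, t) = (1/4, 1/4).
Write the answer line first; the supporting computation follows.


Answer: L = -12*sqrt(3289)/3289, M = 0, N = -112*sqrt(3289)/3289

z_s = -1/8, z_t = -13/6, z_ss = -1/2, z_st = 0, z_tt = -14/3
E = 65/64, F = 13/48, G = 205/36; answer radicand W^2 = 3289/576
unnormalised second-form numerators: l = -1/2, m = 0, n = -14/3; L = l/sqrt(3289/576), and similarly M = m/sqrt(W^2), N = n/sqrt(W^2)


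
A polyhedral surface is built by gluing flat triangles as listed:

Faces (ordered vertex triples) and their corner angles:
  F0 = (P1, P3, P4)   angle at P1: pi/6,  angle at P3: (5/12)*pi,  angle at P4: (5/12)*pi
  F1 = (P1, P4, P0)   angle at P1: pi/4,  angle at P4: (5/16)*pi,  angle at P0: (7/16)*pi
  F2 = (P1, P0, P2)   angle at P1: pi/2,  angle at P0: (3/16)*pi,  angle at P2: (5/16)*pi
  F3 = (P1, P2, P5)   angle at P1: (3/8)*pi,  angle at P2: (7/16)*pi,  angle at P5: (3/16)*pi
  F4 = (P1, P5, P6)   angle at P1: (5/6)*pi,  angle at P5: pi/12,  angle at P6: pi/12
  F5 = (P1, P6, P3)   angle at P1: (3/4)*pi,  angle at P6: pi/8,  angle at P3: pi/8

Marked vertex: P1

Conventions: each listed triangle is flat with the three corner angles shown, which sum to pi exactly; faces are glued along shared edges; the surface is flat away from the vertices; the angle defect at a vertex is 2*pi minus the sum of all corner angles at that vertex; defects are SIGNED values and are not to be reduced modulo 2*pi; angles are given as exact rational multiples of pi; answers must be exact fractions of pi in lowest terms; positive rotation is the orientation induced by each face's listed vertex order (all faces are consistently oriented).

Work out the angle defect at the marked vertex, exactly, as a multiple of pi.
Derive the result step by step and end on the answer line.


Sum of corner angles at P1: (23/8)*pi
defect = 2*pi - (23/8)*pi

Answer: defect(P1) = (-7/8)*pi


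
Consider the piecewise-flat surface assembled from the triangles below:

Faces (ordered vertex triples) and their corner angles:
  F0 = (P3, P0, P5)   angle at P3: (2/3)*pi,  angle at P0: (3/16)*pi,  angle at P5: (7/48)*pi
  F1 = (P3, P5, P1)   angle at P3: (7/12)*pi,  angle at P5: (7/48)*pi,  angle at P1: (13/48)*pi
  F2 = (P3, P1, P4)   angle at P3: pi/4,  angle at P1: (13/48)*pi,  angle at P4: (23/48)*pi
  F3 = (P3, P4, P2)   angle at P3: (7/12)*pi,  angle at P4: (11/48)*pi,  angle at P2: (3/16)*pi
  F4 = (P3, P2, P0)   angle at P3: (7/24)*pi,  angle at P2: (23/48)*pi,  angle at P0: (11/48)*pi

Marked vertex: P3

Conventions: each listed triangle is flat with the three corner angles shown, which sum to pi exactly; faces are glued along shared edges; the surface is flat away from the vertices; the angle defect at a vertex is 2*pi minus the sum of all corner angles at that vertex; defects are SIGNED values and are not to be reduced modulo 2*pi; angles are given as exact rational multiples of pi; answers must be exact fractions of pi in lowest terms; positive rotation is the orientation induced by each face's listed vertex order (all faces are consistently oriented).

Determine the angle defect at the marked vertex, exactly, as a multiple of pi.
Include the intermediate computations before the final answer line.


Sum of corner angles at P3: (19/8)*pi
defect = 2*pi - (19/8)*pi

Answer: defect(P3) = (-3/8)*pi


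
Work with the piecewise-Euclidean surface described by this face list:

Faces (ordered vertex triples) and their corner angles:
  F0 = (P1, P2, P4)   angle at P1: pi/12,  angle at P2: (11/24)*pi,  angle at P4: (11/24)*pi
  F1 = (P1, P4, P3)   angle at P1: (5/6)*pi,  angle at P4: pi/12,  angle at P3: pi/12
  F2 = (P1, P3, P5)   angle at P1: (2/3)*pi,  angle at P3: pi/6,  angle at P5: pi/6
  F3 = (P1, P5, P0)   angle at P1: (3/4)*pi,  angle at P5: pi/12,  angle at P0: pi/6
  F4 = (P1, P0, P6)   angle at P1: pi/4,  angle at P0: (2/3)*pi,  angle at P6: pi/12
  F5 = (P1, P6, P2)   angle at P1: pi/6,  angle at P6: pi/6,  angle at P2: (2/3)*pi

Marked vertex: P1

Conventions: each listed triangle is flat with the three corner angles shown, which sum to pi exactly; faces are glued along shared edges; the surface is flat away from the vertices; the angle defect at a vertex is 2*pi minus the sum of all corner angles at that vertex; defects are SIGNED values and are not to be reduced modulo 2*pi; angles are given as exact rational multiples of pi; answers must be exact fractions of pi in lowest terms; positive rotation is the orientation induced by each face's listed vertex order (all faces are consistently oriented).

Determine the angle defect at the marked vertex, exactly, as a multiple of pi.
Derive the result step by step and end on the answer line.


Sum of corner angles at P1: (11/4)*pi
defect = 2*pi - (11/4)*pi

Answer: defect(P1) = (-3/4)*pi


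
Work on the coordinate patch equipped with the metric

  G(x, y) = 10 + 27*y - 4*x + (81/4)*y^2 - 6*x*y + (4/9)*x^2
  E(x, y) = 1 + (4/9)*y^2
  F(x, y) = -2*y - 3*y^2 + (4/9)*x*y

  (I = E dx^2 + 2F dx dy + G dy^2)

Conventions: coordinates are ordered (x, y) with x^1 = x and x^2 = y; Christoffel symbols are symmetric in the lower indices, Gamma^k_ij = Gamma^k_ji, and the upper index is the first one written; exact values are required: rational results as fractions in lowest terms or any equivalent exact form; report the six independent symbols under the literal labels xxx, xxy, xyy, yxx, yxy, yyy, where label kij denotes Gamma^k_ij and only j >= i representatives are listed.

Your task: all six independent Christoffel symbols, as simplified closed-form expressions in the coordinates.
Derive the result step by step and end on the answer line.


E = 1 + (4/9)*y^2; F = -2*y - 3*y^2 + (4/9)*x*y; G = 10 + 27*y - 4*x + (81/4)*y^2 - 6*x*y + (4/9)*x^2
Gamma^k_ij = (1/2) g^{kl} (d_i g_jl + d_j g_il - d_l g_ij), with g^inv = (1/(EG-F^2)) [[G, -F], [-F, E]]
first partials: E_x = 0, E_y = (8/9)*y, F_x = (4/9)*y, F_y = -2 - 6*y + (4/9)*x, G_x = -4 - 6*y + (8/9)*x, G_y = 27 + (81/2)*y - 6*x
D = EG - F^2 = 10 + 27*y - 4*x + (745/36)*y^2 - 6*x*y + (4/9)*x^2
expanded: Gamma^x_xx = (G E_x - 2F F_x + F E_y)/(2D), Gamma^x_xy = (G E_y - F G_x)/(2D), Gamma^x_yy = (2G F_y - G G_x - F G_y)/(2D), Gamma^y_xx = (2E F_x - E E_y - F E_x)/(2D), Gamma^y_xy = (E G_x - F E_y)/(2D), Gamma^y_yy = (E G_y - 2F F_y + F G_x)/(2D); substitute and cancel common factors

Answer: Gamma_xxx = 0, Gamma_xxy = 16*y/(16*x^2 - 216*x*y - 144*x + 745*y^2 + 972*y + 360), Gamma_xyy = -108*y/(16*x^2 - 216*x*y - 144*x + 745*y^2 + 972*y + 360), Gamma_yxx = 0, Gamma_yxy = (16*x - 108*y - 72)/(16*x^2 - 216*x*y - 144*x + 745*y^2 + 972*y + 360), Gamma_yyy = (-108*x + 729*y + 486)/(16*x^2 - 216*x*y - 144*x + 745*y^2 + 972*y + 360)


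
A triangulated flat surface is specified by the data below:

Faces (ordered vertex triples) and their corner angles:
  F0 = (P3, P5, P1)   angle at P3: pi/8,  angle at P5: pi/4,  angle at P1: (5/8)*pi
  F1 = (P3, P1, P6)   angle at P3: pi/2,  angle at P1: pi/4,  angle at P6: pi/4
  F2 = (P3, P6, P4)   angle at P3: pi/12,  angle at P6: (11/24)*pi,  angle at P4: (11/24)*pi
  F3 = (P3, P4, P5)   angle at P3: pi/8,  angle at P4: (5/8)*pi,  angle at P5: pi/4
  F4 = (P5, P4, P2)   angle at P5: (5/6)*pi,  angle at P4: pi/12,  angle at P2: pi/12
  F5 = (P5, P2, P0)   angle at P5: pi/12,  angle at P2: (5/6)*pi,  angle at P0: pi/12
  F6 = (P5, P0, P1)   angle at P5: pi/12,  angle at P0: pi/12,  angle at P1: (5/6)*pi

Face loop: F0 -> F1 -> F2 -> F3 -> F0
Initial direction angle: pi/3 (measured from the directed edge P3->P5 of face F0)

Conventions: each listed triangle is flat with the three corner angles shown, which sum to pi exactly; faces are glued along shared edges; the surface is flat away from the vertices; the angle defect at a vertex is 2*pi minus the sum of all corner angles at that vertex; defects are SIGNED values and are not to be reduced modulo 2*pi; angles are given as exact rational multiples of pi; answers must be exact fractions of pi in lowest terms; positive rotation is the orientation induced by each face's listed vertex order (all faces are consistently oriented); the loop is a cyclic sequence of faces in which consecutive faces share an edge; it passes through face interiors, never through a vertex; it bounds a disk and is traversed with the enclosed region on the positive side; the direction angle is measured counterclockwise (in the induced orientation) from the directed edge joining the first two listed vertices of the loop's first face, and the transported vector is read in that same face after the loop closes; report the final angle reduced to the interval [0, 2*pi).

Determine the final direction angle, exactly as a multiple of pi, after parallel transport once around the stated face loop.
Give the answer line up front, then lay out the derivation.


Answer: final direction angle = (3/2)*pi

enclosed vertex P3: corner angles sum to (5/6)*pi, defect = 2*pi - (5/6)*pi = (7/6)*pi
transport around the loop rotates by the sum of enclosed defects; add to the initial angle mod 2*pi
final angle = pi/3 + (7/6)*pi = (3/2)*pi (mod 2*pi)


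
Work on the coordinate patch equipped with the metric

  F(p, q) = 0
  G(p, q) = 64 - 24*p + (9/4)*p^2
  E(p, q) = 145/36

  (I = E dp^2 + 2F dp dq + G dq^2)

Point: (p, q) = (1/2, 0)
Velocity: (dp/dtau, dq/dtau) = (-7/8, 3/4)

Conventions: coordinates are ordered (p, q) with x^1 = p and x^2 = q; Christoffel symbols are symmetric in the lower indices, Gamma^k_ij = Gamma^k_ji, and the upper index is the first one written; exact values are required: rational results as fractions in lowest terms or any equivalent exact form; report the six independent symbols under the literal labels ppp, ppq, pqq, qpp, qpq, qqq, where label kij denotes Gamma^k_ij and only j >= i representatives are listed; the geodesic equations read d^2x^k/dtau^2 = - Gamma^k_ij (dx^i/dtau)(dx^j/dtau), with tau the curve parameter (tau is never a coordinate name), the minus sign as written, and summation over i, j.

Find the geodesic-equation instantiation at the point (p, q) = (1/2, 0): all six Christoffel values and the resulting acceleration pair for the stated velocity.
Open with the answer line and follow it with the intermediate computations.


Answer: Gamma_ppp = 0, Gamma_ppq = 0, Gamma_pqq = 27/10, Gamma_qpp = 0, Gamma_qpq = -6/29, Gamma_qqq = 0; accelerations (d^2p/dtau^2, d^2q/dtau^2) = (-243/160, -63/232)

E = 145/36, F = 0, G = 841/16 at the point
E_p = 0, E_q = 0, F_p = 0, F_q = 0, G_p = -87/4, G_q = 0
EG - F^2 = 121945/576;  g^inv = (576/121945) * [[841/16, 0], [0, 145/36]]
first-kind symbols [ij,l] = (1/2)(d_i g_jl + d_j g_il - d_l g_ij): [pp,p] = E_p/2 = 0, [pp,q] = F_p - E_q/2 = 0, [pq,p] = E_q/2 = 0, [pq,q] = G_p/2 = -87/8, [qq,p] = F_q - G_p/2 = 87/8, [qq,q] = G_q/2 = 0
Gamma^p_ij = (G*[ij,p] - F*[ij,q])/(EG - F^2), Gamma^q_ij = (E*[ij,q] - F*[ij,p])/(EG - F^2)
Gamma_ppp = 0, Gamma_ppq = 0, Gamma_pqq = 27/10, Gamma_qpp = 0, Gamma_qpq = -6/29, Gamma_qqq = 0
d^2p/dtau^2 = -(Gamma_ppp*(-7/8)^2 + 2*Gamma_ppq*(-7/8)*(3/4) + Gamma_pqq*(3/4)^2) = -243/160
d^2q/dtau^2 = -(Gamma_qpp*(-7/8)^2 + 2*Gamma_qpq*(-7/8)*(3/4) + Gamma_qqq*(3/4)^2) = -63/232


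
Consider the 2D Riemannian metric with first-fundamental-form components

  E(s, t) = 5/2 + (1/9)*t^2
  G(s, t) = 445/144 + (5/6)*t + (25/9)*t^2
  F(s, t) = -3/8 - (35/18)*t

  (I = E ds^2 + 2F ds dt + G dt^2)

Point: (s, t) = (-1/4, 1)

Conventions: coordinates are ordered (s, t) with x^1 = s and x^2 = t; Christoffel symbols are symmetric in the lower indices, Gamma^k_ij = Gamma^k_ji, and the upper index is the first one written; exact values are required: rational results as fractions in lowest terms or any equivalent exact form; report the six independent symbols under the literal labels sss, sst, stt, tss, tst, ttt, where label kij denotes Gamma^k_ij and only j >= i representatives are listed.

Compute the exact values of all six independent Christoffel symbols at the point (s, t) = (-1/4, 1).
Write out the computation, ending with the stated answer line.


E = 47/18, F = -167/72, G = 965/144 at the point
E_s = 0, E_t = 2/9, F_s = 0, F_t = -35/18, G_s = 0, G_t = 115/18
EG - F^2 = 62821/5184;  g^inv = (5184/62821) * [[965/144, 167/72], [167/72, 47/18]]
first-kind symbols [ij,l] = (1/2)(d_i g_jl + d_j g_il - d_l g_ij): [ss,s] = E_s/2 = 0, [ss,t] = F_s - E_t/2 = -1/9, [st,s] = E_t/2 = 1/9, [st,t] = G_s/2 = 0, [tt,s] = F_t - G_s/2 = -35/18, [tt,t] = G_t/2 = 115/36
Gamma^s_ij = (G*[ij,s] - F*[ij,t])/(EG - F^2), Gamma^t_ij = (E*[ij,t] - F*[ij,s])/(EG - F^2)

Answer: Gamma_sss = -1336/62821, Gamma_sst = 3860/62821, Gamma_stt = -29140/62821, Gamma_tss = -1504/62821, Gamma_tst = 1336/62821, Gamma_ttt = 19860/62821


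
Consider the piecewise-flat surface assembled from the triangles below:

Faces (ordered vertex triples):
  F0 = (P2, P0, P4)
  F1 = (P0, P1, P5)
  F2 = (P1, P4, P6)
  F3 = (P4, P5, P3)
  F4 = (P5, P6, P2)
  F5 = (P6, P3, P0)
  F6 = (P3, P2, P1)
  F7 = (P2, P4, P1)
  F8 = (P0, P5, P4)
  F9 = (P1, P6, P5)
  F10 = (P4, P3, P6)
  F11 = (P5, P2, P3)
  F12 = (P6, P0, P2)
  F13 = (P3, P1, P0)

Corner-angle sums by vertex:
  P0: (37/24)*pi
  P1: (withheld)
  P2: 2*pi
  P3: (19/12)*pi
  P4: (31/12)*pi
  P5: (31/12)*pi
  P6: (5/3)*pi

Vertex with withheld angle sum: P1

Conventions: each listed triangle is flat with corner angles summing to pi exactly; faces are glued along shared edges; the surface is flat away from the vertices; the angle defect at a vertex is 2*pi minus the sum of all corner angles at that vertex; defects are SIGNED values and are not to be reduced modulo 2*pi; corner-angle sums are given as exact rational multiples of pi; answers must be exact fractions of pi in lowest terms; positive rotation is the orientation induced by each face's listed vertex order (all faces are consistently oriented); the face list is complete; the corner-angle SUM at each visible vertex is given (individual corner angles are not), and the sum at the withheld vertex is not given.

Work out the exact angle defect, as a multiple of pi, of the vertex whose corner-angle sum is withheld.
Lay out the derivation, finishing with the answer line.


V = 7, E = 21, F = 14; chi = V - E + F = 0
Gauss-Bonnet: total defect = 2*pi*chi = 0; visible defects sum to pi/24

Answer: defect(P1) = -pi/24


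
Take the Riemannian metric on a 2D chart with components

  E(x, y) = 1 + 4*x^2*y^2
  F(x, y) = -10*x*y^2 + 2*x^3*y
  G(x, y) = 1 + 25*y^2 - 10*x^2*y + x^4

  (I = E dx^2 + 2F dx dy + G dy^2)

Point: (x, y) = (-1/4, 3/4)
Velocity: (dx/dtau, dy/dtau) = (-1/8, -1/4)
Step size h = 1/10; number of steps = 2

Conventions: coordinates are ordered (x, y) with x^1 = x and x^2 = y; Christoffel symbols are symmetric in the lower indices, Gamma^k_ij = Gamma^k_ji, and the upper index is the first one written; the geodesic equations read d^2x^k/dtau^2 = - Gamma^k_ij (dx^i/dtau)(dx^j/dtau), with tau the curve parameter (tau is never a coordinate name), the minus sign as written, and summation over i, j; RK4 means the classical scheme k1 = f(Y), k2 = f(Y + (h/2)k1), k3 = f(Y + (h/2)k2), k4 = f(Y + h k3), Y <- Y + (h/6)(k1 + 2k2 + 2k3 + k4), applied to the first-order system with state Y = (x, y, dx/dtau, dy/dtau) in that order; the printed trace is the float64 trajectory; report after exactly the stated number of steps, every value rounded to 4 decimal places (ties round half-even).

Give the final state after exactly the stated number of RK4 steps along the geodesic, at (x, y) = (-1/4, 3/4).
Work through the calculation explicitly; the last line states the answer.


f(Y) = (dx/dtau, dy/dtau, -Gamma^x_ij Y'^i Y'^j, -Gamma^y_ij Y'^i Y'^j) with the Gammas evaluated at the stage position; h = 0.100000; intermediate values shown to 6 dp
step 0: x = -0.2500, y = 0.7500, dx/dtau = -0.1250, dy/dtau = -0.2500
step 1:
  k1: at (x, y) = (-0.250000, 0.750000), (dx/dtau, dy/dtau) = (-0.125000, -0.250000); Gamma_xxx = -0.038166, Gamma_xxy = 0.012722, Gamma_xyy = 0.127220, Gamma_yxx = -0.375298, Gamma_yxy = 0.125099, Gamma_yyy = 1.250994; k1 = (-0.125000, -0.250000, -0.008150, -0.080142)
  k2: at (x, y) = (-0.256250, 0.737500), (dx/dtau, dy/dtau) = (-0.125408, -0.254007); Gamma_xxx = -0.039094, Gamma_xxy = 0.013584, Gamma_xyy = 0.132522, Gamma_yxx = -0.374614, Gamma_yxy = 0.130163, Gamma_yyy = 1.269879; k2 = (-0.125408, -0.254007, -0.008801, -0.084333)
  k3: at (x, y) = (-0.256270, 0.737300), (dx/dtau, dy/dtau) = (-0.125440, -0.254217); Gamma_xxx = -0.039096, Gamma_xxy = 0.013589, Gamma_xyy = 0.132566, Gamma_yxx = -0.374602, Gamma_yxy = 0.130204, Gamma_yyy = 1.270182; k3 = (-0.125440, -0.254217, -0.008819, -0.084497)
  k4: at (x, y) = (-0.262544, 0.724578), (dx/dtau, dy/dtau) = (-0.125882, -0.258450); Gamma_xxx = -0.040025, Gamma_xxy = 0.014503, Gamma_xyy = 0.138097, Gamma_yxx = -0.373873, Gamma_yxy = 0.135469, Gamma_yyy = 1.289967; k4 = (-0.125882, -0.258450, -0.009534, -0.089055)
  Y <- Y + (h/6)(k1 + 2k2 + 2k3 + k4): x = -0.2625, y = 0.7246, dx/dtau = -0.1259, dy/dtau = -0.2584
step 2:
  k1: at (x, y) = (-0.262543, 0.724585), (dx/dtau, dy/dtau) = (-0.125882, -0.258448); Gamma_xxx = -0.040025, Gamma_xxy = 0.014502, Gamma_xyy = 0.138095, Gamma_yxx = -0.373873, Gamma_yxy = 0.135468, Gamma_yyy = 1.289956; k1 = (-0.125882, -0.258448, -0.009533, -0.089053)
  k2: at (x, y) = (-0.268837, 0.711663), (dx/dtau, dy/dtau) = (-0.126359, -0.262900); Gamma_xxx = -0.040953, Gamma_xxy = 0.015470, Gamma_xyy = 0.143863, Gamma_yxx = -0.373096, Gamma_yxy = 0.140941, Gamma_yyy = 1.310651; k2 = (-0.126359, -0.262900, -0.010317, -0.093995)
  k3: at (x, y) = (-0.268861, 0.711440), (dx/dtau, dy/dtau) = (-0.126398, -0.263147); Gamma_xxx = -0.040955, Gamma_xxy = 0.015477, Gamma_xyy = 0.143916, Gamma_yxx = -0.373081, Gamma_yxy = 0.140991, Gamma_yyy = 1.311008; k3 = (-0.126398, -0.263147, -0.010341, -0.094201)
  k4: at (x, y) = (-0.275183, 0.698270), (dx/dtau, dy/dtau) = (-0.126916, -0.267868); Gamma_xxx = -0.041883, Gamma_xxy = 0.016506, Gamma_xyy = 0.149952, Gamma_yxx = -0.372248, Gamma_yxy = 0.146700, Gamma_yyy = 1.332751; k4 = (-0.126916, -0.267868, -0.011207, -0.099608)
  Y <- Y + (h/6)(k1 + 2k2 + 2k3 + k4): x = -0.2752, y = 0.6983, dx/dtau = -0.1269, dy/dtau = -0.2679

Answer: x = -0.2752, y = 0.6983, dx/dtau = -0.1269, dy/dtau = -0.2679


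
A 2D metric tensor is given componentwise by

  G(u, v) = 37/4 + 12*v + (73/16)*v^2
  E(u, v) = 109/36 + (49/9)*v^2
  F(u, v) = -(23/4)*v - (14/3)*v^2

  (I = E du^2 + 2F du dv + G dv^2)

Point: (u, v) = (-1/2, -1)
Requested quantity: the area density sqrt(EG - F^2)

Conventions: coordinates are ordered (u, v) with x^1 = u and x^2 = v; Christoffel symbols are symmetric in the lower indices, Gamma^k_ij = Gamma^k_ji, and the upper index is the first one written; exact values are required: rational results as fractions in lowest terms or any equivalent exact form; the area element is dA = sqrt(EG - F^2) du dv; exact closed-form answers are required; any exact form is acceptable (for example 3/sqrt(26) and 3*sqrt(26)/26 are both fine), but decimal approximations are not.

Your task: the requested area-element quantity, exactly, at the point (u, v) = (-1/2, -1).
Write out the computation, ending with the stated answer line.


E = 305/36, F = 13/12, G = 29/16; EG - F^2 = 2723/192

Answer: sqrt(EG - F^2) = sqrt(8169)/24


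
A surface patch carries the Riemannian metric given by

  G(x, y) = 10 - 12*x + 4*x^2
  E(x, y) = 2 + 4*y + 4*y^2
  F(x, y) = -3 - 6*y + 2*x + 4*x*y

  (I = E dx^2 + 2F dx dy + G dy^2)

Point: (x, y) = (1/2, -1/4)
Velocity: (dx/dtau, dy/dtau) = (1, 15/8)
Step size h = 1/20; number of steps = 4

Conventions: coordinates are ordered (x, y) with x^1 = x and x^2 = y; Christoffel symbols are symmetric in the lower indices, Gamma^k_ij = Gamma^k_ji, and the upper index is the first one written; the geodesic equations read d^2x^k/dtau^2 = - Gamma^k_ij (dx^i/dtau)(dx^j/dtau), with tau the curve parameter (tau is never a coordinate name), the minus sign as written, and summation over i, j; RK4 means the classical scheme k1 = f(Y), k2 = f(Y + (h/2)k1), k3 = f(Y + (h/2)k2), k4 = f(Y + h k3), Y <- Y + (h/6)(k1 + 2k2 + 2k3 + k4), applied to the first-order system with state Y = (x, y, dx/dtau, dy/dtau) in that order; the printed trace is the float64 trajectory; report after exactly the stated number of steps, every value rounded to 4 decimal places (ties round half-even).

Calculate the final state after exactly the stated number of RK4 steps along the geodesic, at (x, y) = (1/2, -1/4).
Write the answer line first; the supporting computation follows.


Answer: x = 0.6772, y = 0.1807, dx/dtau = 0.7356, dy/dtau = 2.4059

f(Y) = (dx/dtau, dy/dtau, -Gamma^x_ij Y'^i Y'^j, -Gamma^y_ij Y'^i Y'^j) with the Gammas evaluated at the stage position; h = 0.050000; intermediate values shown to 6 dp
step 0: x = 0.5000, y = -0.2500, dx/dtau = 1.0000, dy/dtau = 1.8750
step 1:
  k1: at (x, y) = (0.500000, -0.250000), (dx/dtau, dy/dtau) = (1.000000, 1.875000); Gamma_xxx = 0.000000, Gamma_xxy = 0.190476, Gamma_xyy = 0.000000, Gamma_yxx = 0.000000, Gamma_yxy = -0.761905, Gamma_yyy = 0.000000; k1 = (1.000000, 1.875000, -0.714286, 2.857143)
  k2: at (x, y) = (0.525000, -0.203125), (dx/dtau, dy/dtau) = (0.982143, 1.946429); Gamma_xxx = 0.000000, Gamma_xxy = 0.230357, Gamma_xyy = 0.000000, Gamma_yxx = 0.000000, Gamma_yxy = -0.756541, Gamma_yyy = 0.000000; k2 = (0.982143, 1.946429, -0.880734, 2.892516)
  k3: at (x, y) = (0.524554, -0.201339), (dx/dtau, dy/dtau) = (0.977982, 1.947313); Gamma_xxx = 0.000000, Gamma_xxy = 0.231395, Gamma_xyy = 0.000000, Gamma_yxx = 0.000000, Gamma_yxy = -0.755753, Gamma_yyy = 0.000000; k3 = (0.977982, 1.947313, -0.881356, 2.878569)
  k4: at (x, y) = (0.548899, -0.152634), (dx/dtau, dy/dtau) = (0.955932, 2.018928); Gamma_xxx = 0.000000, Gamma_xxy = 0.272389, Gamma_xyy = 0.000000, Gamma_yxx = 0.000000, Gamma_yxy = -0.745812, Gamma_yyy = 0.000000; k4 = (0.955932, 2.018928, -1.051399, 2.878772)
  Y <- Y + (h/6)(k1 + 2k2 + 2k3 + k4): x = 0.5490, y = -0.1527, dx/dtau = 0.9559, dy/dtau = 2.0190
step 2:
  k1: at (x, y) = (0.548968, -0.152655), (dx/dtau, dy/dtau) = (0.955918, 2.018984); Gamma_xxx = 0.000000, Gamma_xxy = 0.272404, Gamma_xyy = 0.000000, Gamma_yxx = 0.000000, Gamma_yxy = -0.745843, Gamma_yyy = 0.000000; k1 = (0.955918, 2.018984, -1.051470, 2.878928)
  k2: at (x, y) = (0.572866, -0.102180), (dx/dtau, dy/dtau) = (0.929631, 2.090957); Gamma_xxx = 0.000000, Gamma_xxy = 0.313778, Gamma_xyy = 0.000000, Gamma_yxx = 0.000000, Gamma_yxy = -0.731272, Gamma_yyy = 0.000000; k2 = (0.929631, 2.090957, -1.219855, 2.842919)
  k3: at (x, y) = (0.572209, -0.100381), (dx/dtau, dy/dtau) = (0.925421, 2.090057); Gamma_xxx = 0.000000, Gamma_xxy = 0.314539, Gamma_xyy = 0.000000, Gamma_yxx = 0.000000, Gamma_yxy = -0.730261, Gamma_yyy = 0.000000; k3 = (0.925421, 2.090057, -1.216752, 2.824919)
  k4: at (x, y) = (0.595239, -0.048152), (dx/dtau, dy/dtau) = (0.895080, 2.160230); Gamma_xxx = 0.000000, Gamma_xxy = 0.355015, Gamma_xyy = 0.000000, Gamma_yxx = 0.000000, Gamma_yxy = -0.710866, Gamma_yyy = 0.000000; k4 = (0.895080, 2.160230, -1.372898, 2.749031)
  Y <- Y + (h/6)(k1 + 2k2 + 2k3 + k4): x = 0.5953, y = -0.0481, dx/dtau = 0.8951, dy/dtau = 2.1603
step 3:
  k1: at (x, y) = (0.595311, -0.048145), (dx/dtau, dy/dtau) = (0.895105, 2.160348); Gamma_xxx = 0.000000, Gamma_xxy = 0.355055, Gamma_xyy = 0.000000, Gamma_yxx = 0.000000, Gamma_yxy = -0.710878, Gamma_yyy = 0.000000; k1 = (0.895105, 2.160348, -1.373165, 2.749303)
  k2: at (x, y) = (0.617688, 0.005864), (dx/dtau, dy/dtau) = (0.860775, 2.229080); Gamma_xxx = 0.000000, Gamma_xxy = 0.393861, Gamma_xyy = 0.000000, Gamma_yxx = 0.000000, Gamma_yxy = -0.686959, Gamma_yyy = 0.000000; k2 = (0.860775, 2.229080, -1.511432, 2.636190)
  k3: at (x, y) = (0.616830, 0.007582), (dx/dtau, dy/dtau) = (0.857319, 2.226252); Gamma_xxx = 0.000000, Gamma_xxy = 0.394199, Gamma_xyy = 0.000000, Gamma_yxx = 0.000000, Gamma_yxy = -0.685888, Gamma_yyy = 0.000000; k3 = (0.857319, 2.226252, -1.504744, 2.618185)
  k4: at (x, y) = (0.638177, 0.063168), (dx/dtau, dy/dtau) = (0.819867, 2.291257); Gamma_xxx = 0.000000, Gamma_xxy = 0.429933, Gamma_xyy = 0.000000, Gamma_yxx = 0.000000, Gamma_yxy = -0.657932, Gamma_yyy = 0.000000; k4 = (0.819867, 2.291257, -1.615281, 2.471885)
  Y <- Y + (h/6)(k1 + 2k2 + 2k3 + k4): x = 0.6382, y = 0.0632, dx/dtau = 0.8199, dy/dtau = 2.2914
step 4:
  k1: at (x, y) = (0.638237, 0.063208), (dx/dtau, dy/dtau) = (0.819931, 2.291430); Gamma_xxx = 0.000000, Gamma_xxy = 0.429983, Gamma_xyy = 0.000000, Gamma_yxx = 0.000000, Gamma_yxy = -0.657916, Gamma_yyy = 0.000000; k1 = (0.819931, 2.291430, -1.615716, 2.472204)
  k2: at (x, y) = (0.658735, 0.120493), (dx/dtau, dy/dtau) = (0.779538, 2.353236); Gamma_xxx = 0.000000, Gamma_xxy = 0.462110, Gamma_xyy = 0.000000, Gamma_yxx = 0.000000, Gamma_yxy = -0.626529, Gamma_yyy = 0.000000; k2 = (0.779538, 2.353236, -1.695426, 2.298657)
  k3: at (x, y) = (0.657725, 0.122039), (dx/dtau, dy/dtau) = (0.777546, 2.348897); Gamma_xxx = 0.000000, Gamma_xxy = 0.462016, Gamma_xyy = 0.000000, Gamma_yxx = 0.000000, Gamma_yxy = -0.625595, Gamma_yyy = 0.000000; k3 = (0.777546, 2.348897, -1.687627, 2.285140)
  k4: at (x, y) = (0.677114, 0.180653), (dx/dtau, dy/dtau) = (0.735550, 2.405687); Gamma_xxx = 0.000000, Gamma_xxy = 0.489527, Gamma_xyy = 0.000000, Gamma_yxx = 0.000000, Gamma_yxy = -0.591822, Gamma_yyy = 0.000000; k4 = (0.735550, 2.405687, -1.732440, 2.094460)
  Y <- Y + (h/6)(k1 + 2k2 + 2k3 + k4): x = 0.6772, y = 0.1807, dx/dtau = 0.7356, dy/dtau = 2.4059


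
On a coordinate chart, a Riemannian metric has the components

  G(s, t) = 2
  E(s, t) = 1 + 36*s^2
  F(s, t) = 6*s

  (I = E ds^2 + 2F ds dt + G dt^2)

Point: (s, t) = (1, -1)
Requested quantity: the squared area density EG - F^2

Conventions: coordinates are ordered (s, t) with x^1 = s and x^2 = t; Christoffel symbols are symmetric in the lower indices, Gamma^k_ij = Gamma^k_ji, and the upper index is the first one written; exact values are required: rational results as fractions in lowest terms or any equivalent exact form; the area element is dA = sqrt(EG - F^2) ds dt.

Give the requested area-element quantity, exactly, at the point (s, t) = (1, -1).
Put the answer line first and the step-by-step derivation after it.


Answer: EG - F^2 = 38

E = 37, F = 6, G = 2; EG - F^2 = 38


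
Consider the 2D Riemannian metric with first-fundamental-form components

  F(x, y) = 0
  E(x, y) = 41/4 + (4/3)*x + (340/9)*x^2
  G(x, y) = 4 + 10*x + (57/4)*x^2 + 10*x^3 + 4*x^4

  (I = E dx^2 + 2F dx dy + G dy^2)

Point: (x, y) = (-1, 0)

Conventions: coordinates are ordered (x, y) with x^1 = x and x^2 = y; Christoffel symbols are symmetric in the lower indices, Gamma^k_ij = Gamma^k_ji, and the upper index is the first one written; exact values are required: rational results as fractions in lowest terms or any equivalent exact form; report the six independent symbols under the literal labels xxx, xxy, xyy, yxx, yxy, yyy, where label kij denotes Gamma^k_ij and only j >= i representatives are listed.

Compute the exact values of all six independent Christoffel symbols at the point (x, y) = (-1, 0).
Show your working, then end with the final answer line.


E = 1681/36, F = 0, G = 9/4 at the point
E_x = -668/9, E_y = 0, F_x = 0, F_y = 0, G_x = -9/2, G_y = 0
EG - F^2 = 1681/16;  g^inv = (16/1681) * [[9/4, 0], [0, 1681/36]]
first-kind symbols [ij,l] = (1/2)(d_i g_jl + d_j g_il - d_l g_ij): [xx,x] = E_x/2 = -334/9, [xx,y] = F_x - E_y/2 = 0, [xy,x] = E_y/2 = 0, [xy,y] = G_x/2 = -9/4, [yy,x] = F_y - G_x/2 = 9/4, [yy,y] = G_y/2 = 0
Gamma^x_ij = (G*[ij,x] - F*[ij,y])/(EG - F^2), Gamma^y_ij = (E*[ij,y] - F*[ij,x])/(EG - F^2)

Answer: Gamma_xxx = -1336/1681, Gamma_xxy = 0, Gamma_xyy = 81/1681, Gamma_yxx = 0, Gamma_yxy = -1, Gamma_yyy = 0


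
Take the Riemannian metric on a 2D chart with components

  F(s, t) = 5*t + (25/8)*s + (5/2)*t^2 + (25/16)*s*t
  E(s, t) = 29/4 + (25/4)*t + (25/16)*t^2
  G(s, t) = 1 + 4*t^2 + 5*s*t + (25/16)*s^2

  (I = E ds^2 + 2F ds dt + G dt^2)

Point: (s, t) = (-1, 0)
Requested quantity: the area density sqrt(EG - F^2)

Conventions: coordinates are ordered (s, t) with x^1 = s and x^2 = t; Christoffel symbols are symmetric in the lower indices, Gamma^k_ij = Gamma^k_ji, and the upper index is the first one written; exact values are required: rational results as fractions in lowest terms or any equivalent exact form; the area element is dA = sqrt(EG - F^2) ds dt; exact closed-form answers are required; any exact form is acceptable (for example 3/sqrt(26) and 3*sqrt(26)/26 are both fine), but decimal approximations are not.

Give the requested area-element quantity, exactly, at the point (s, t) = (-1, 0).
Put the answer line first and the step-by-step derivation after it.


Answer: sqrt(EG - F^2) = sqrt(141)/4

E = 29/4, F = -25/8, G = 41/16; EG - F^2 = 141/16


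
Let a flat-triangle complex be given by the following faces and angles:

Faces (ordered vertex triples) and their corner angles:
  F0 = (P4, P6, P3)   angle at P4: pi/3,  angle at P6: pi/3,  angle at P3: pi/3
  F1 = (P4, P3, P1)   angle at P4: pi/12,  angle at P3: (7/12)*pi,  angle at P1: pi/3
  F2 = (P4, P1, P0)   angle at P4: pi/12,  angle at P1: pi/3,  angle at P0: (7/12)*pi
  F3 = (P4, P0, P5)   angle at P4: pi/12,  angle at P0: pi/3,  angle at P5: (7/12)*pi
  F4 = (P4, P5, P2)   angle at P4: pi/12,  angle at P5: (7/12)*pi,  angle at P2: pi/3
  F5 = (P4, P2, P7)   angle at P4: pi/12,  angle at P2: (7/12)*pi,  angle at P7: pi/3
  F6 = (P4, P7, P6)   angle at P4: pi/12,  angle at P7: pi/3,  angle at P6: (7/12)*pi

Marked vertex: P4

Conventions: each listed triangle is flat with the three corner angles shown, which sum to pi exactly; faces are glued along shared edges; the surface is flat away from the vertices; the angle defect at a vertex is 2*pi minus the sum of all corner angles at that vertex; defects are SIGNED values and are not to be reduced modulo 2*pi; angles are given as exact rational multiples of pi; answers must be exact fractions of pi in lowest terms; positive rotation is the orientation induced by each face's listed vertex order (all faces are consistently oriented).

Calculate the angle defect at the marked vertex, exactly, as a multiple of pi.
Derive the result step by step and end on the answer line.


Sum of corner angles at P4: (5/6)*pi
defect = 2*pi - (5/6)*pi

Answer: defect(P4) = (7/6)*pi


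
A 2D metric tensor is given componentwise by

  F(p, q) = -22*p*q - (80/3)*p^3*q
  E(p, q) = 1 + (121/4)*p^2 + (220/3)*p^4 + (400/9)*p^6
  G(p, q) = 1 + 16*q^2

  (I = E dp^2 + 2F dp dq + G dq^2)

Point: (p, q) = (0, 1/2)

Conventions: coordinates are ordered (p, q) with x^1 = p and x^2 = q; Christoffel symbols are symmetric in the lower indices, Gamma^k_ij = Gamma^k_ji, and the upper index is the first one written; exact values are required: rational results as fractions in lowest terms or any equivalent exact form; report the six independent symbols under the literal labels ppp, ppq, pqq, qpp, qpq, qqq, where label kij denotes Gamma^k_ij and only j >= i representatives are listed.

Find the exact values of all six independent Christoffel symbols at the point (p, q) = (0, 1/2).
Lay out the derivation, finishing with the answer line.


E = 1, F = 0, G = 5 at the point
E_p = 0, E_q = 0, F_p = -11, F_q = 0, G_p = 0, G_q = 16
EG - F^2 = 5;  g^inv = (1/5) * [[5, 0], [0, 1]]
first-kind symbols [ij,l] = (1/2)(d_i g_jl + d_j g_il - d_l g_ij): [pp,p] = E_p/2 = 0, [pp,q] = F_p - E_q/2 = -11, [pq,p] = E_q/2 = 0, [pq,q] = G_p/2 = 0, [qq,p] = F_q - G_p/2 = 0, [qq,q] = G_q/2 = 8
Gamma^p_ij = (G*[ij,p] - F*[ij,q])/(EG - F^2), Gamma^q_ij = (E*[ij,q] - F*[ij,p])/(EG - F^2)

Answer: Gamma_ppp = 0, Gamma_ppq = 0, Gamma_pqq = 0, Gamma_qpp = -11/5, Gamma_qpq = 0, Gamma_qqq = 8/5


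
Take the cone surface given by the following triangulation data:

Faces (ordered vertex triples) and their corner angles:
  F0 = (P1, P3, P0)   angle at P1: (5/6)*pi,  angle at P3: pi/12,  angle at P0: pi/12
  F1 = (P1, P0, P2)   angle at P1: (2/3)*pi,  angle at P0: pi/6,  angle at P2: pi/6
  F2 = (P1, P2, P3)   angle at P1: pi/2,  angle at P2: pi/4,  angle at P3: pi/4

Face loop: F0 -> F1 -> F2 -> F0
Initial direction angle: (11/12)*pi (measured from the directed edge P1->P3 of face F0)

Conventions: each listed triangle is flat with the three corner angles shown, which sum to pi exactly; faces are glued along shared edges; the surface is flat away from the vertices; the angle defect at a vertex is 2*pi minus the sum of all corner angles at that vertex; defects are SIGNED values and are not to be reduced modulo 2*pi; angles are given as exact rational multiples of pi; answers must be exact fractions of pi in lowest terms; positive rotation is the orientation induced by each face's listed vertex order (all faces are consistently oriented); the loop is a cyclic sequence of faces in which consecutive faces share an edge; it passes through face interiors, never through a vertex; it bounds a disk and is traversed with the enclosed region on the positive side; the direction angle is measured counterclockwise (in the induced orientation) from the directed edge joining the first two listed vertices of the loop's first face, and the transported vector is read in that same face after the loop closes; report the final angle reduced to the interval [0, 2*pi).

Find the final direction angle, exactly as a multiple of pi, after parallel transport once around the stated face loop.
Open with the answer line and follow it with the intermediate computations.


Answer: final direction angle = (11/12)*pi

enclosed vertex P1: corner angles sum to 2*pi, defect = 2*pi - 2*pi = 0
the final direction is the initial angle plus the enclosed defects, taken mod 2*pi in the induced orientation
final angle = (11/12)*pi + 0 = (11/12)*pi (mod 2*pi)


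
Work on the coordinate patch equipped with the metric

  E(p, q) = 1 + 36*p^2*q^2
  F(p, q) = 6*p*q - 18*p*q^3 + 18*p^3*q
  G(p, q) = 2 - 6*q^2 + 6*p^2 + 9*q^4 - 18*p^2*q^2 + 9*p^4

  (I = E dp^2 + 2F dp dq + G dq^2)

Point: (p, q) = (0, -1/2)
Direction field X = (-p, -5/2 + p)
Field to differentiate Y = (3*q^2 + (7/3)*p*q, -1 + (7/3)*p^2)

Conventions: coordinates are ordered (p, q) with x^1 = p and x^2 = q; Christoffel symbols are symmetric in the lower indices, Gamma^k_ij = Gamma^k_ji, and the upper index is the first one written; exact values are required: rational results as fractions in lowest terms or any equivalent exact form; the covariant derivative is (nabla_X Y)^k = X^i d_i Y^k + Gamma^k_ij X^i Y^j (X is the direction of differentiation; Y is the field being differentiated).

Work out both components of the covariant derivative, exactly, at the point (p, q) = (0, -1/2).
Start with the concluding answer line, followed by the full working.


Answer: (nabla_X Y)^p = 15/2, (nabla_X Y)^q = 30/17

E = 1, F = 0, G = 17/16 at the point
E_p = 0, E_q = 0, F_p = -3/4, F_q = 0, G_p = 0, G_q = 3/2
EG - F^2 = 17/16;  g^inv = (16/17) * [[17/16, 0], [0, 1]]
first-kind symbols [ij,l] = (1/2)(d_i g_jl + d_j g_il - d_l g_ij): [pp,p] = E_p/2 = 0, [pp,q] = F_p - E_q/2 = -3/4, [pq,p] = E_q/2 = 0, [pq,q] = G_p/2 = 0, [qq,p] = F_q - G_p/2 = 0, [qq,q] = G_q/2 = 3/4
Gamma^p_ij = (G*[ij,p] - F*[ij,q])/(EG - F^2), Gamma^q_ij = (E*[ij,q] - F*[ij,p])/(EG - F^2)
Gamma_ppp = 0, Gamma_ppq = 0, Gamma_pqq = 0, Gamma_qpp = -12/17, Gamma_qpq = 0, Gamma_qqq = 12/17
X = (0, -5/2), Y = (3/4, -1) at the point
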